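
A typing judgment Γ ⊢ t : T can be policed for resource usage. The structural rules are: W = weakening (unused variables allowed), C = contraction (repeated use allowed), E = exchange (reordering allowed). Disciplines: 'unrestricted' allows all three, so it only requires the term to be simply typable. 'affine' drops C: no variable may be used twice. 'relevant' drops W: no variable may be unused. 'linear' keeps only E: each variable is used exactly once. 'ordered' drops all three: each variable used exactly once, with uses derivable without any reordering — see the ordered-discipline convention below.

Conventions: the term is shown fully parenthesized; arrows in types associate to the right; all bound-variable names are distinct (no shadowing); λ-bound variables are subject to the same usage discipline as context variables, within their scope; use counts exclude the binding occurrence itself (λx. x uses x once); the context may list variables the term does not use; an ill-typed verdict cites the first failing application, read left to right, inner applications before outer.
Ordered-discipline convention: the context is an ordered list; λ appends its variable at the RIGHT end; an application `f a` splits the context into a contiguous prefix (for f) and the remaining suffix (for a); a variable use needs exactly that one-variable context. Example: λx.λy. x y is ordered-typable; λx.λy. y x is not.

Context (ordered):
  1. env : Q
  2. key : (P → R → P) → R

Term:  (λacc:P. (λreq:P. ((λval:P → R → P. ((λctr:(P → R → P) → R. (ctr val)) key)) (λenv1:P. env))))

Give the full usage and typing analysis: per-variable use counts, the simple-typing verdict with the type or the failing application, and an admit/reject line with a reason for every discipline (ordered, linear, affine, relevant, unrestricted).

usage: env: 1×, key: 1×, acc (bound): 0×, req (bound): 0×, val (bound): 1×, ctr (bound): 1×, env1 (bound): 0×
order of uses: ctr, val, key, env
typing: ill-typed: a function awaiting P → R → P gets P → Q
ordered: ✗, fails simple typing
linear: ✗, a type mismatch blocks all five
affine: ✗, the type mismatch rejects it
relevant: ✗, not simply typable
unrestricted: ✗, fails simple typing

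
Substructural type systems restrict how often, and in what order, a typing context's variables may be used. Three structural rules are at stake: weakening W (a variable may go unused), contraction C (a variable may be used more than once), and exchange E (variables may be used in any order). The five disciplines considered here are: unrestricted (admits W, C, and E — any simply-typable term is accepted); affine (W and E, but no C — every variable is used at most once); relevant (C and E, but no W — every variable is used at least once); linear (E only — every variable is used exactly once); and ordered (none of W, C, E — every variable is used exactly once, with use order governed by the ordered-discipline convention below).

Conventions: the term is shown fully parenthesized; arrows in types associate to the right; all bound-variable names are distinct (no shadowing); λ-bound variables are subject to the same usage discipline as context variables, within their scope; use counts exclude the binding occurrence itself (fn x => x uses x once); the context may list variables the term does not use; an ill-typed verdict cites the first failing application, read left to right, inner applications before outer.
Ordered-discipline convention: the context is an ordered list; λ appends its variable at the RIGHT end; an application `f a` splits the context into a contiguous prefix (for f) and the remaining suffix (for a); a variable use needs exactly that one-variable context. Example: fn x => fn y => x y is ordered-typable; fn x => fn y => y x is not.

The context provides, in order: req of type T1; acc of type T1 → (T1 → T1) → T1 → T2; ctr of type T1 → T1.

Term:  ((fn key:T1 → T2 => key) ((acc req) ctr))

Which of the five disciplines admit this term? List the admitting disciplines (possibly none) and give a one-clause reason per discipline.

admitted in: linear, affine, relevant, unrestricted
usage: req: 1×; acc: 1×; ctr: 1×; key (bound): 1×
order of uses: key, acc, req, ctr
typing: the term checks, with type T1 → T2
ordered: ✗ — no ordered split (uses run key, acc, req, ctr)
linear: ✓ — each of req, acc, ctr, key used exactly once
affine: ✓ — at most one use each (req, acc, ctr, key)
relevant: ✓ — none of req, acc, ctr, key goes unused
unrestricted: ✓ — simply typable at T1 → T2; W, C, E all held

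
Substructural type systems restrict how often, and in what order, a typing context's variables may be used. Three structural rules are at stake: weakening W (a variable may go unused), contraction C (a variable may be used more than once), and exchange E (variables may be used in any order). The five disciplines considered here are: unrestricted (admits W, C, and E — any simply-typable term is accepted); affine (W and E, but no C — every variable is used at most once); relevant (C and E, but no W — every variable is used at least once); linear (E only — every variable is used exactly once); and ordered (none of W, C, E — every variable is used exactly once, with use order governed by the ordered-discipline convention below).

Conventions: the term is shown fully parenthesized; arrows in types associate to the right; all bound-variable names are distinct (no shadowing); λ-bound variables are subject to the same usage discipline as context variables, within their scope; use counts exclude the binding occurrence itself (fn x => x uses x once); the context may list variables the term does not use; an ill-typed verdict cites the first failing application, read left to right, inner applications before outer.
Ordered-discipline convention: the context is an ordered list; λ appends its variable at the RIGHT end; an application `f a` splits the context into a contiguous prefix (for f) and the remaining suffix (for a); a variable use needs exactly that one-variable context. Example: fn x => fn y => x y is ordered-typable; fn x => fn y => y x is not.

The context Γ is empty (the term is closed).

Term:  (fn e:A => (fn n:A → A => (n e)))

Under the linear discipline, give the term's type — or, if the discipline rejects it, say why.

term : A → (A → A) → A
variable uses: e [bound]=1; n [bound]=1
order of uses: n, e
typing: ✓ — A → (A → A) → A
all disciplines: ordered ✗; linear ✓; affine ✓; relevant ✓; unrestricted ✓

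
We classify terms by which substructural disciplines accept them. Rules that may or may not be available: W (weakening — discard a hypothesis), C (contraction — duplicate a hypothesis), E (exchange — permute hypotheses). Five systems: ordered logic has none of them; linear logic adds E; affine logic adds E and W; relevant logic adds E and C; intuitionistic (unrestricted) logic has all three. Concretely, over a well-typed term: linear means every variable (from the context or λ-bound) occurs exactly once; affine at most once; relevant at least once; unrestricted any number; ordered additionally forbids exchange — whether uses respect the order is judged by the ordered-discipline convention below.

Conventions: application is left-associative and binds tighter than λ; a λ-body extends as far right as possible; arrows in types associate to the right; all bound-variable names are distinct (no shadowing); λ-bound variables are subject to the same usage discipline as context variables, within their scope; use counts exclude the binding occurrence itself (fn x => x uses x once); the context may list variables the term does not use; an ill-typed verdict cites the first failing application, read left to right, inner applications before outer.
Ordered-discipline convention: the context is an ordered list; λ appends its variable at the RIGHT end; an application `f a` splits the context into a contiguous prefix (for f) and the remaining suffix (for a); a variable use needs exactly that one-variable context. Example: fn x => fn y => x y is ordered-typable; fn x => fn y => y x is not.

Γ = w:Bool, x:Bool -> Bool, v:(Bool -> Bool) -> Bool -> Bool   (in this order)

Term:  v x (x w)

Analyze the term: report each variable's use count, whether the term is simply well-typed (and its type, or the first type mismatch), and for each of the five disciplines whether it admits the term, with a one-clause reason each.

variable uses: w=1; x=2; v=1
order of uses: v, x, x, w
typing: well-typed at Bool
ordered ✗ (needs contraction — x ×2)
linear ✗ (needs contraction — x ×2)
affine ✗ (needs contraction — x ×2)
relevant ✓ (none of w, x, v goes unused)
unrestricted ✓ (simply typable at Bool; W, C, E all held)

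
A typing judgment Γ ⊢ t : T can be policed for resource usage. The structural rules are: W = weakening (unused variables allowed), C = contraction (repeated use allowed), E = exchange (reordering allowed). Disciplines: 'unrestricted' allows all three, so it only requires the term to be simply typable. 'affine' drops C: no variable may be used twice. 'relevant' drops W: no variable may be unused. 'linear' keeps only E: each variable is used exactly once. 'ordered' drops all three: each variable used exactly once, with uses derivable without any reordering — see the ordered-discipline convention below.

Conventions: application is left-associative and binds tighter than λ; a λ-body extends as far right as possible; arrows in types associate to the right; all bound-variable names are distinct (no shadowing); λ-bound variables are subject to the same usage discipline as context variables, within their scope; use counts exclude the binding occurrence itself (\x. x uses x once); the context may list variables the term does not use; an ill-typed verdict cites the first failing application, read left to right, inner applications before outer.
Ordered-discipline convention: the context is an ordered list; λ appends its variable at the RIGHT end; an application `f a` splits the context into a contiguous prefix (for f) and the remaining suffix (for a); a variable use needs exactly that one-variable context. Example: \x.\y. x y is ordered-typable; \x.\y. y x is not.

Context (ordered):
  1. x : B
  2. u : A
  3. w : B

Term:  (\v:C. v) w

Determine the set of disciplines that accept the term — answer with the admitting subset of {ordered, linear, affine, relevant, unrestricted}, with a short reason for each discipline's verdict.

accepted by: none
use counts: x: 0×, u: 0×, w: 1×, v (λ-bound): 1×
use order (left to right): v, w
typing: ill-typed: an argument B mismatches the expected C
ordered ✗ (fails simple typing)
linear ✗ (a type mismatch blocks all five)
affine ✗ (the type mismatch rejects it)
relevant ✗ (not simply typable)
unrestricted ✗ (fails simple typing)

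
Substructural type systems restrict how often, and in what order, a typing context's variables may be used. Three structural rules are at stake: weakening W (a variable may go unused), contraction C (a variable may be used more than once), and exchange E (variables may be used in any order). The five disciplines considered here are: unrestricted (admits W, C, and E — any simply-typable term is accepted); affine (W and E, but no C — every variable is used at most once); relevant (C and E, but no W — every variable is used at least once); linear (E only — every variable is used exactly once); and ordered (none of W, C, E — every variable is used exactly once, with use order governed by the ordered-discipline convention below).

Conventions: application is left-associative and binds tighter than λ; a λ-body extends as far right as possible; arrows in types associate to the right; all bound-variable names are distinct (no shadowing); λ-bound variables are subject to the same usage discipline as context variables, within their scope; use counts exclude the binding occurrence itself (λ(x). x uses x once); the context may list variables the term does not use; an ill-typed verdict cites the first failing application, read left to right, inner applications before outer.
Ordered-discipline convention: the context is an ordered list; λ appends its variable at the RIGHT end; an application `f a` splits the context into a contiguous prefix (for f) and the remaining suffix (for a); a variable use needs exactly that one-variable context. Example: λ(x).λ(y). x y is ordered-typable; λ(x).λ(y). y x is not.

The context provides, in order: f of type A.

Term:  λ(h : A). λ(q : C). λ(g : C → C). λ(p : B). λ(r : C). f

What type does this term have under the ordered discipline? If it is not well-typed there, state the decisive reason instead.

not well-typed under ordered — needs weakening: h, q, g, p, r unused
variable uses: f ×1; h [bound] ×0; q [bound] ×0; g [bound] ×0; p [bound] ×0; r [bound] ×0
uses in reading order: f
typing: well-typed at A → C → (C → C) → B → C → A
all disciplines: ordered ✗; linear ✗; affine ✓; relevant ✗; unrestricted ✓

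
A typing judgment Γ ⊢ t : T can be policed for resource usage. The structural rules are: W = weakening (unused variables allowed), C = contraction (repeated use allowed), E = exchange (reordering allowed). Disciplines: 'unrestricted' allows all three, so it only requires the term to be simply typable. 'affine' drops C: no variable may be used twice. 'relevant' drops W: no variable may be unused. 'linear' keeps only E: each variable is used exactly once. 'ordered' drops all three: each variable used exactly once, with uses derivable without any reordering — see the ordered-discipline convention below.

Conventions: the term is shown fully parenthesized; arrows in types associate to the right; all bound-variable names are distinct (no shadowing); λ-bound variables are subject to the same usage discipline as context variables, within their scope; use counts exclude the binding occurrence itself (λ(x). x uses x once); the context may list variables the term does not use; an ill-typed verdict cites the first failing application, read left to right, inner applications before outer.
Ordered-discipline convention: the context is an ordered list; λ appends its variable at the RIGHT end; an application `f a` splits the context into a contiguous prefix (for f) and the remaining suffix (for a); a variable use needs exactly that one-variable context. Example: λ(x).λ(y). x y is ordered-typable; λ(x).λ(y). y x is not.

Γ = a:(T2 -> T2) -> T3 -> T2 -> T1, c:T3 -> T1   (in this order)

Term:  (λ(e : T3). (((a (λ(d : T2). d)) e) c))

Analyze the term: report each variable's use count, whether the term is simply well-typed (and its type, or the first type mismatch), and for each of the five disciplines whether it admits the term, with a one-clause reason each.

counts: a ×1, c ×1, e (bound) ×1, d (bound) ×1
left-to-right use order: a, d, e, c
typing: ill-typed: an application expects T2 but receives T3 -> T1
ordered: ✗ — a type mismatch blocks all five
linear: ✗ — the type mismatch rejects it
affine: ✗ — not simply typable
relevant: ✗ — fails simple typing
unrestricted: ✗ — a type mismatch blocks all five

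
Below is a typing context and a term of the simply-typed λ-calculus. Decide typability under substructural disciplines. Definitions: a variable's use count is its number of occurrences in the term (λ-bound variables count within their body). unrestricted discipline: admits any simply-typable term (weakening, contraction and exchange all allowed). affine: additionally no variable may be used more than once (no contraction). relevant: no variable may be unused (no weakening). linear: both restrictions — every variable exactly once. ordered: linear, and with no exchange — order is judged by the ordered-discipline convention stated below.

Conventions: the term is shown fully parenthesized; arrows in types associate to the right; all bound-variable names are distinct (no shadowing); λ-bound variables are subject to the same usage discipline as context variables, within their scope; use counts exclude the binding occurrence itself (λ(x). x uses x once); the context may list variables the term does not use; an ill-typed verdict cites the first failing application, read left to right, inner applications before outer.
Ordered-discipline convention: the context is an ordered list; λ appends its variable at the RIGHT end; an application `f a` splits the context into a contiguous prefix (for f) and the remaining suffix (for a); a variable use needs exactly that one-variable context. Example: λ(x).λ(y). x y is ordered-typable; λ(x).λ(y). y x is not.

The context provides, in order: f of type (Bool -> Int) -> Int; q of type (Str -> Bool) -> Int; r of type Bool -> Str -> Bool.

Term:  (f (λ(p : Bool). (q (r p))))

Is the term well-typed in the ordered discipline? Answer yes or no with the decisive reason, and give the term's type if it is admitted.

yes — one use each (f, q, r, p); ordered split holds; term : Int
usage: f: 1×; q: 1×; r: 1×; p [bound]: 1×
uses in reading order: f, q, r, p
typing: well-typed at Int
summary: ordered ✓ · linear ✓ · affine ✓ · relevant ✓ · unrestricted ✓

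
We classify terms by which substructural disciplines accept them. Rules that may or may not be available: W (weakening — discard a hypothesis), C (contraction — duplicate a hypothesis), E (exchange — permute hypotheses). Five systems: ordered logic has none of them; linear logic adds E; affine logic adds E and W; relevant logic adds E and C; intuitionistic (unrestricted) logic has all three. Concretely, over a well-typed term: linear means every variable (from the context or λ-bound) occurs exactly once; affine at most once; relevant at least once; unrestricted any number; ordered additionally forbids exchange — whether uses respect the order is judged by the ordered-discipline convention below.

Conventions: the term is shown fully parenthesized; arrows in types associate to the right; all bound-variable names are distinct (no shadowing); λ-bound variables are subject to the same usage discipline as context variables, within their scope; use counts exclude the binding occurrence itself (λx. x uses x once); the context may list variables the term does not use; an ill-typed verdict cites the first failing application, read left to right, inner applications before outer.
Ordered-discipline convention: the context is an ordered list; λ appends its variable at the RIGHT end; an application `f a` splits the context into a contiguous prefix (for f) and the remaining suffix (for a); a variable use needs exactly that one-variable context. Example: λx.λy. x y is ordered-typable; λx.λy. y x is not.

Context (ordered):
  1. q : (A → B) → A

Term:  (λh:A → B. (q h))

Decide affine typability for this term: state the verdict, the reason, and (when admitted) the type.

yes — q, h: no repeats, contraction unneeded; term : (A → B) → A
usage: q: 1×, h (bound): 1×
order of uses: q, h
typing: ✓ — (A → B) → A
summary: ordered ✓ | linear ✓ | affine ✓ | relevant ✓ | unrestricted ✓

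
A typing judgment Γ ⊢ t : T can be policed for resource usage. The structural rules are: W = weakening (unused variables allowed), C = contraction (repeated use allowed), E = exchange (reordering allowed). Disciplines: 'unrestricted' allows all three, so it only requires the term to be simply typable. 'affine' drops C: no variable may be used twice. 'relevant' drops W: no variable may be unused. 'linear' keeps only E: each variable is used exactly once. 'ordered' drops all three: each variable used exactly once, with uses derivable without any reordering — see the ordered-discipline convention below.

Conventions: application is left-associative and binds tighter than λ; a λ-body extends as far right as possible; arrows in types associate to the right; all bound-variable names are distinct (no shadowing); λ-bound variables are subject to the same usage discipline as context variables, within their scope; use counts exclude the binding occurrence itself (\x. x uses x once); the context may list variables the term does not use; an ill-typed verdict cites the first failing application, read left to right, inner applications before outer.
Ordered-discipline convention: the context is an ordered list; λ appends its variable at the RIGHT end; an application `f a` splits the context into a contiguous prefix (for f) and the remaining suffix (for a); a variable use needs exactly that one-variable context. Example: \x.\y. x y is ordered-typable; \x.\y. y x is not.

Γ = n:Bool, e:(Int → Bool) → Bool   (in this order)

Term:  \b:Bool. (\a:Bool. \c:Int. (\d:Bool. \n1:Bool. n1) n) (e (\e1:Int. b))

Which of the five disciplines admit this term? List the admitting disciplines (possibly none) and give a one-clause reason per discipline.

admitted in: affine, unrestricted
use counts: n: 1; e: 1; b [bound]: 1; a [bound]: 0; c [bound]: 0; d [bound]: 0; n1 [bound]: 1; e1 [bound]: 0
uses in reading order: n1, n, e, b
typing: well-typed at Bool → Int → Bool → Bool
ordered ✗ (needs weakening: a, c, d, e1 unused)
linear ✗ (needs weakening: a, c, d, e1 unused)
affine ✓ (at most one use each (n, e, b, a, c, d, n1, e1))
relevant ✗ (needs weakening: a, c, d, e1 unused)
unrestricted ✓ (well-typed at Bool → Int → Bool → Bool; no restrictions here)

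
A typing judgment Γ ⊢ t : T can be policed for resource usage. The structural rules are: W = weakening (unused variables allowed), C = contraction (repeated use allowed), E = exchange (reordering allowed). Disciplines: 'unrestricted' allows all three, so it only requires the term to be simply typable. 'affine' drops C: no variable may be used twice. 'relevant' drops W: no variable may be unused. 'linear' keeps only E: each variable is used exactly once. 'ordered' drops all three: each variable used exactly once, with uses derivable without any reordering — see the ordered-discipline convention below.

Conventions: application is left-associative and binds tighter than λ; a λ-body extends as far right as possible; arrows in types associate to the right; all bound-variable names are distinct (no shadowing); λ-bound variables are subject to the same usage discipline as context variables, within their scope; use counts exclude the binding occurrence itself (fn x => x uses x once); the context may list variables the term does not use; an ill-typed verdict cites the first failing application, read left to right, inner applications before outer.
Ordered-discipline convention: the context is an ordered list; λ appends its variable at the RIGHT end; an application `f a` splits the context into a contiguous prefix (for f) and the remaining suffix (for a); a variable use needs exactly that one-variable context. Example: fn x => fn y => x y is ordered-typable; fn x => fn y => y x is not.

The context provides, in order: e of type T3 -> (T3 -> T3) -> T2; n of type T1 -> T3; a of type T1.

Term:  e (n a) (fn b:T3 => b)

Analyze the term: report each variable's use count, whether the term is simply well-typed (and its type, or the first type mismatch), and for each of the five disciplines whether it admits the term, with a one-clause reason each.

use counts: e: 1, n: 1, a: 1, b (bound): 1
left-to-right use order: e, n, a, b
typing: the term checks, with type T2
ordered: ✓ — e, n, a, b: once each, no exchange needed
linear: ✓ — e, n, a, b: one use apiece
affine: ✓ — e, n, a, b: no repeats, contraction unneeded
relevant: ✓ — at least one use each (e, n, a, b)
unrestricted: ✓ — well-typed at T2; no restrictions here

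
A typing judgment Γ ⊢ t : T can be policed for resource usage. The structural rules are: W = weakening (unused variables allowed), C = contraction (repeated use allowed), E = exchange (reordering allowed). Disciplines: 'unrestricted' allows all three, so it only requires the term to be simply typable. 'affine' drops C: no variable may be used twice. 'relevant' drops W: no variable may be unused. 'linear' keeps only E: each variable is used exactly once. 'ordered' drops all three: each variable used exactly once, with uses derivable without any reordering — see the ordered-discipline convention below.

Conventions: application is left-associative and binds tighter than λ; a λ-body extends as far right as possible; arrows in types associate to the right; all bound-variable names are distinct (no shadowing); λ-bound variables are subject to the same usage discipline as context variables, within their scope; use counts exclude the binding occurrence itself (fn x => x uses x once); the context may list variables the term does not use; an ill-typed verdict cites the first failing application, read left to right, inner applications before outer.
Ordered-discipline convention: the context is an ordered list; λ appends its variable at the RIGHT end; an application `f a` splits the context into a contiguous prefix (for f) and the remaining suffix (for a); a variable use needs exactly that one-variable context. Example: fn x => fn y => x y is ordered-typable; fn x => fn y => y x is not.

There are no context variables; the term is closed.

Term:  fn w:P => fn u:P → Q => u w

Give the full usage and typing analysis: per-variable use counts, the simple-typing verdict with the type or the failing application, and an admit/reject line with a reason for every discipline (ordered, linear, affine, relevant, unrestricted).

usage: w [bound]: 1; u [bound]: 1
uses in reading order: u, w
typing: ✓ — P → (P → Q) → Q
ordered ✗ (no ordered split (uses run u, w))
linear ✓ (each of w, u used exactly once)
affine ✓ (at most one use each (w, u))
relevant ✓ (none of w, u goes unused)
unrestricted ✓ (simply typable at P → (P → Q) → Q; W, C, E all held)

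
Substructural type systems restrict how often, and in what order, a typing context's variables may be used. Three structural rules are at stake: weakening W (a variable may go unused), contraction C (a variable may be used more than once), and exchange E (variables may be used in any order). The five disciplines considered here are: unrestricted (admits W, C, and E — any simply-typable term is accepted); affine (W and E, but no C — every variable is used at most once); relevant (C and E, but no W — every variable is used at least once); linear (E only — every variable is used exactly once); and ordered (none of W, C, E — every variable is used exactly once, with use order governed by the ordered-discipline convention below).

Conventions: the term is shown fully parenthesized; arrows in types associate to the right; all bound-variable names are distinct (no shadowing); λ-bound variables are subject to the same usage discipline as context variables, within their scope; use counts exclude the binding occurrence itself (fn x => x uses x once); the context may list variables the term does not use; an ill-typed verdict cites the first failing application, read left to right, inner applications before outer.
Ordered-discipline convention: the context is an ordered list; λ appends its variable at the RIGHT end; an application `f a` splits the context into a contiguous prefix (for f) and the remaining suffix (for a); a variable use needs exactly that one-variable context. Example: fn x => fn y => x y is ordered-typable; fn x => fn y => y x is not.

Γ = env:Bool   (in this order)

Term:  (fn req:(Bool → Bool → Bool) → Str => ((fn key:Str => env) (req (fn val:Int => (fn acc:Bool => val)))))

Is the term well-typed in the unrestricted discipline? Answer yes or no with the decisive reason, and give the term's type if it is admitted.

no — a type mismatch blocks all five
counts: env: 1, req (λ-bound): 1, key (λ-bound): 0, val (λ-bound): 1, acc (λ-bound): 0
left-to-right use order: env, req, val
typing: ill-typed: argument of type Int → Bool → Int where Bool → Bool → Bool is required
all disciplines: ordered ✗ | linear ✗ | affine ✗ | relevant ✗ | unrestricted ✗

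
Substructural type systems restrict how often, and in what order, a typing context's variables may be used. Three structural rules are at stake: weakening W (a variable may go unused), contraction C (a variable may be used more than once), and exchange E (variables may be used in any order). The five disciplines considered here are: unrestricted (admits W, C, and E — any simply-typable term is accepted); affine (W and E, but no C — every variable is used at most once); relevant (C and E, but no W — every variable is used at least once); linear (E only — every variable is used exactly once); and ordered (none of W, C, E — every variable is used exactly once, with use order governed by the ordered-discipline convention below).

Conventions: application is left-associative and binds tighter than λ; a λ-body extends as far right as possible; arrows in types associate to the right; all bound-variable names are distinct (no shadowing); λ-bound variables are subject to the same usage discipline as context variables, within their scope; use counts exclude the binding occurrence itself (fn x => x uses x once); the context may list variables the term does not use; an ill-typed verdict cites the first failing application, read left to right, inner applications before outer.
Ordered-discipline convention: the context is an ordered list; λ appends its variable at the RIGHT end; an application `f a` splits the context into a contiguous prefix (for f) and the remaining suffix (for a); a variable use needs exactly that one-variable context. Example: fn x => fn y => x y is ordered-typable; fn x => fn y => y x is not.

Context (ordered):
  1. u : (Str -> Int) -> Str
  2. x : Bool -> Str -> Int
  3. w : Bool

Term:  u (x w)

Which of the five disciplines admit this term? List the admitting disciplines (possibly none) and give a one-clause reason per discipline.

admitted by: ordered, linear, affine, relevant, unrestricted
counts: u: 1×, x: 1×, w: 1×
uses in reading order: u, x, w
typing: well-typed at Str
ordered ✓ (u, x, w once each; derivable with no W/C/E)
linear ✓ (exactly-once usage across u, x, w)
affine ✓ (no duplicate uses among u, x, w)
relevant ✓ (at least one use each (u, x, w))
unrestricted ✓ (well-typed at Str; no restrictions here)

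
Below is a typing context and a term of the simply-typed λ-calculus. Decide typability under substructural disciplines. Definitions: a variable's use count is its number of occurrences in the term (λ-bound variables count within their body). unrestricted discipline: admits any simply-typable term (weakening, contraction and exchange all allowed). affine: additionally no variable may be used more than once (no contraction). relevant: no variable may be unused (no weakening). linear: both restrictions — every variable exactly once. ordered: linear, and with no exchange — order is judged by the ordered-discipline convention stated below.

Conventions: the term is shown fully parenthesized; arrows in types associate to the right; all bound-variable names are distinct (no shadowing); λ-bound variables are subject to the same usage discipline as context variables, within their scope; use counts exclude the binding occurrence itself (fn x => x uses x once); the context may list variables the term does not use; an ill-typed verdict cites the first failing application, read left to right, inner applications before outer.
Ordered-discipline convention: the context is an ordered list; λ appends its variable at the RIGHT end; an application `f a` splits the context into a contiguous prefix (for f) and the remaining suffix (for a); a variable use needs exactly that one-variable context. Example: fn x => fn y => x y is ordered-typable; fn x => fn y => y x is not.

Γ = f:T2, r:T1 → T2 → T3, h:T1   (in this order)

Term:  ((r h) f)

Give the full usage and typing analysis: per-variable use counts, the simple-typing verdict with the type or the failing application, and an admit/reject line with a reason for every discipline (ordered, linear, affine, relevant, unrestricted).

variable uses: f=1, r=1, h=1
order of uses: r, h, f
typing: well-typed — term : T3
ordered: ✗, use order r, h, f needs exchange
linear: ✓, exactly-once usage across f, r, h
affine: ✓, no duplicate uses among f, r, h
relevant: ✓, at least one use each (f, r, h)
unrestricted: ✓, simply typable at T3; W, C, E all held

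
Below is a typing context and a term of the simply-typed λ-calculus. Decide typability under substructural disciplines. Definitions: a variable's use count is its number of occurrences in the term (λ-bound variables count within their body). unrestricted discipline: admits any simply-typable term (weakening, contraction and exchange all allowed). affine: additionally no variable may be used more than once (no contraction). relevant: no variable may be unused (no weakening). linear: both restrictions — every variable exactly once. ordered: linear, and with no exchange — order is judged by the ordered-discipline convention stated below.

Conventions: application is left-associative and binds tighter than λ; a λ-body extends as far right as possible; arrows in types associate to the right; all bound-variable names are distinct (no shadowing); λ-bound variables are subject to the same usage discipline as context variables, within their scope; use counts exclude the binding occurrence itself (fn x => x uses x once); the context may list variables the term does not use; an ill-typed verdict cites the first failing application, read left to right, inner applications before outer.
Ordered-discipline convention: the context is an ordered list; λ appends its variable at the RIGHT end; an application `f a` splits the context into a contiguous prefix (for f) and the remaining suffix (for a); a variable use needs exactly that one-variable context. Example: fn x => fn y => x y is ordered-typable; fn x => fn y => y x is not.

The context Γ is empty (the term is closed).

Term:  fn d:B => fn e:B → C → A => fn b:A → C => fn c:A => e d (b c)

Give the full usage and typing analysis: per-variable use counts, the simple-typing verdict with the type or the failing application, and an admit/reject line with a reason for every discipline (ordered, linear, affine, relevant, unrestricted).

counts: d [bound] ×1, e [bound] ×1, b [bound] ×1, c [bound] ×1
uses in reading order: e, d, b, c
typing: well-typed at B → (B → C → A) → (A → C) → A → A
ordered ✗ (needs exchange: uses follow e, d, b, c)
linear ✓ (exactly-once usage across d, e, b, c)
affine ✓ (no duplicate uses among d, e, b, c)
relevant ✓ (d, e, b, c: all used, weakening unneeded)
unrestricted ✓ (simply typable at B → (B → C → A) → (A → C) → A → A; W, C, E all held)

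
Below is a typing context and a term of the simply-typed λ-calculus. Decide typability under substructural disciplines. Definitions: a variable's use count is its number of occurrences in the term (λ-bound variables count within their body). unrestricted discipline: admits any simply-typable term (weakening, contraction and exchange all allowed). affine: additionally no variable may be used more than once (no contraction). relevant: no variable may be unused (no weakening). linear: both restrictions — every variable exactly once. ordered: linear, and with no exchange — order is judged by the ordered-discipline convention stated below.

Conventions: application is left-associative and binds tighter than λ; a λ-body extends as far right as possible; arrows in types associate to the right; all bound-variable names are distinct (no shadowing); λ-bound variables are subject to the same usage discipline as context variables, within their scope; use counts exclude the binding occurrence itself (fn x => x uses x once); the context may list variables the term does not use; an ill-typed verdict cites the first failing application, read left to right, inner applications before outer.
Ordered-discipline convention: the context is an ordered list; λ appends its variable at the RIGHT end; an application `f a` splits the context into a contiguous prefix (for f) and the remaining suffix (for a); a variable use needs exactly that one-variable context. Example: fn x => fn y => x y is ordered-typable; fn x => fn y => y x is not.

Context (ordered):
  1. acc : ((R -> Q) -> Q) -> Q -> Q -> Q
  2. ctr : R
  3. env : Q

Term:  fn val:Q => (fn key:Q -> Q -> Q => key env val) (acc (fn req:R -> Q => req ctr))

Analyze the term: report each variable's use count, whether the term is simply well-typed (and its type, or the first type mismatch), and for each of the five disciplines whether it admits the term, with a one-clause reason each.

use counts: acc: 1; ctr: 1; env: 1; val [bound]: 1; key [bound]: 1; req [bound]: 1
order of uses: key, env, val, acc, req, ctr
typing: well-typed at Q -> Q
ordered: ✗ — needs exchange: uses follow key, env, val, acc, req, ctr
linear: ✓ — each of acc, ctr, env, val, key, req used exactly once
affine: ✓ — none of acc, ctr, env, val, key, req used more than once
relevant: ✓ — at least one use each (acc, ctr, env, val, key, req)
unrestricted: ✓ — type-checks (Q -> Q) and nothing is barred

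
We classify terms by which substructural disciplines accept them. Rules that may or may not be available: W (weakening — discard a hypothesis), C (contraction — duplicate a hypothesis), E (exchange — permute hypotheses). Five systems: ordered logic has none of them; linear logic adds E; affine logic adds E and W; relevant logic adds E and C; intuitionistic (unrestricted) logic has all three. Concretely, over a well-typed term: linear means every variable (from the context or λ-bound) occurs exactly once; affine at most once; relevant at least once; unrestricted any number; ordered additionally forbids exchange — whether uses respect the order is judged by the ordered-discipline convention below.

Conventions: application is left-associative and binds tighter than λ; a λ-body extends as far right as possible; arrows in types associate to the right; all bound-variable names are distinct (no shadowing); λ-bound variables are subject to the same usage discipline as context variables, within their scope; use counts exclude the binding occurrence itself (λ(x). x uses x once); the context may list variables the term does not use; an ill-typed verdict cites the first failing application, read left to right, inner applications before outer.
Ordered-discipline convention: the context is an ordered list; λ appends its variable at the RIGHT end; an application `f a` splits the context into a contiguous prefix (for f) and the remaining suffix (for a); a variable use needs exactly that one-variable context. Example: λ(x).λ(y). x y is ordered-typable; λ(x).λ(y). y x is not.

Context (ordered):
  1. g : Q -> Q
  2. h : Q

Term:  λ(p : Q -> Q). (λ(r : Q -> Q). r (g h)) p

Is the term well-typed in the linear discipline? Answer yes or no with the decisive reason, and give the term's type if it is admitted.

yes — g, h, p, r: one use apiece; term : (Q -> Q) -> Q
use counts: g ×1, h ×1, p [bound] ×1, r [bound] ×1
order of uses: r, g, h, p
typing: well-typed at (Q -> Q) -> Q
across the five disciplines: ordered ✗ · linear ✓ · affine ✓ · relevant ✓ · unrestricted ✓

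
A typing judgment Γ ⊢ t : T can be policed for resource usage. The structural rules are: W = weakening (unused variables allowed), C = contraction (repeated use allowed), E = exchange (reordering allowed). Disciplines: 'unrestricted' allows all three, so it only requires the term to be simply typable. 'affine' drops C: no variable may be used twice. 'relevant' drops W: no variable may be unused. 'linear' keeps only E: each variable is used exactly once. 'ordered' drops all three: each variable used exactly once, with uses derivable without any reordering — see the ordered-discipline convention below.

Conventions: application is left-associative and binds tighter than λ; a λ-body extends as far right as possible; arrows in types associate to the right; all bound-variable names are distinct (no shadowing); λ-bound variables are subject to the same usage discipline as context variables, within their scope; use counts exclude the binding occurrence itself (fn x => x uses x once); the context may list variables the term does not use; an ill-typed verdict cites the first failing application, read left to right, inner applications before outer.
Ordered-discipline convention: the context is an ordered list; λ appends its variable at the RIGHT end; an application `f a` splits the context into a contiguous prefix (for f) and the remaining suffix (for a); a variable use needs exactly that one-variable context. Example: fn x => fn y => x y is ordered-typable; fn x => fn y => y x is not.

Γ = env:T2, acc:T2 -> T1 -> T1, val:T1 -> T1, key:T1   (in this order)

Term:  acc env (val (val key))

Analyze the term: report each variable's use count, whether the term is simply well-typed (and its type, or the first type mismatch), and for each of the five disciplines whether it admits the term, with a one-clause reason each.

counts: env=1; acc=1; val=2; key=1
uses in reading order: acc, env, val, val, key
typing: well-typed at T1
ordered: ✗ — needs contraction — val ×2
linear: ✗ — needs contraction — val ×2
affine: ✗ — needs contraction — val ×2
relevant: ✓ — env, acc, val, key: all used, weakening unneeded
unrestricted: ✓ — typability at T1 is all that's needed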